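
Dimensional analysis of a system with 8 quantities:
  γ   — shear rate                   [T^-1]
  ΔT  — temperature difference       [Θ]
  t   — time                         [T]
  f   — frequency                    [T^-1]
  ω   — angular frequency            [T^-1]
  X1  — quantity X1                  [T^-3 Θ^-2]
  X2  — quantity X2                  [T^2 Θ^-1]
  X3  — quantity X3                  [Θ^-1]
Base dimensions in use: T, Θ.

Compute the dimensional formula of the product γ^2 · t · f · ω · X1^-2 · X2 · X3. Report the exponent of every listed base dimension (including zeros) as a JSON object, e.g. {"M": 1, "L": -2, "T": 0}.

Write exponents as rows T,Θ / cols γ,ΔT,t,f,ω,X1,X2,X3:
  T: [-1  0  1 -1 -1 -3  2  0]
  Θ: [ 0  1  0  0  0 -2 -1 -1]
  [T]: (2)·-1+(1)·1+(1)·-1+(1)·-1+(-2)·-3+(1)·2+(1)·0 = 5
  [Θ]: (2)·0+(1)·0+(1)·0+(1)·0+(-2)·-2+(1)·-1+(1)·-1 = 2
⇒ T^5 Θ^2

{"T": 5, "Θ": 2}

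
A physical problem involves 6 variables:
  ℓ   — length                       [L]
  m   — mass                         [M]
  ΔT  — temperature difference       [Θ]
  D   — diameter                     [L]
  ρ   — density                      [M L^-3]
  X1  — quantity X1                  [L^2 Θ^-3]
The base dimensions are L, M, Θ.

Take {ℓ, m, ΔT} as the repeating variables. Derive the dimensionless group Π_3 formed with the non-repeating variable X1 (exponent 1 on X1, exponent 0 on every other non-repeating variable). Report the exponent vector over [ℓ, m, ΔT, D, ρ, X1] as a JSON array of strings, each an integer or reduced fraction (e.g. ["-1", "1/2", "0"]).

["-2", "0", "3", "0", "0", "1"]

Write exponents as rows L,M,Θ / cols ℓ,m,ΔT,D,ρ,X1:
  L: [ 1  0  0  1 -3  2]
  M: [ 0  1  0  0  1  0]
  Θ: [ 0  0  1  0  0 -3]
Echelon form has 3 nonzero rows (pivots: ℓ,m,ΔT)
Pivot set = {ℓ,m,ΔT}, free = {D,ρ,X1}
RREF:
  r0: [   1    0    0    1   -3    2]
  r1: [   0    1    0    0    1    0]
  r2: [   0    0    1    0    0   -3]
Fix exponent of X1 at 1, D at 0, ρ at 0; solve each RREF row for its pivot's exponent:
  r0: exp(ℓ) + (2)·1 = 0 ⇒ exp(ℓ) = -2
  r1: exp(m) + (0)·1 = 0 ⇒ exp(m) = 0
  r2: exp(ΔT) + (-3)·1 = 0 ⇒ exp(ΔT) = 3
Π_3 = ℓ^-2 · ΔT^3 · X1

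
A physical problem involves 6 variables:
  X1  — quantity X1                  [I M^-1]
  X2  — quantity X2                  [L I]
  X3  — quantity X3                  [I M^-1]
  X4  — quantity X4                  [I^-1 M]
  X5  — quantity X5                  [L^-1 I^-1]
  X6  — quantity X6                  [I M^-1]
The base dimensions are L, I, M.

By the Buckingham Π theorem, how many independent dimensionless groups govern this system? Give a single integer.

Write exponents as rows L,I,M / cols X1,X2,X3,X4,X5,X6:
  L: [ 0  1  0  0 -1  0]
  I: [ 1  1  1 -1 -1  1]
  M: [-1  0 -1  1  0 -1]
Row reduction gives pivot columns X1,X2; rank = 2
n=6, r=2 ⇒ 4 dimensionless groups

4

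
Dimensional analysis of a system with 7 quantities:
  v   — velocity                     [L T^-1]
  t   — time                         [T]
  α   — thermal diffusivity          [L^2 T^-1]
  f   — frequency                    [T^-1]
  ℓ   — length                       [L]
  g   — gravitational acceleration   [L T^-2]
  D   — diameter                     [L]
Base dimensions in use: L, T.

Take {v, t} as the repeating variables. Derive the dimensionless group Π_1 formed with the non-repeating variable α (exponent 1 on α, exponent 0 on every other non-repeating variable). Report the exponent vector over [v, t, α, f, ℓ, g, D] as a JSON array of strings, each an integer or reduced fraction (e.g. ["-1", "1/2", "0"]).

Exponent matrix [L,T] × [v,t,α,f,ℓ,g,D]:
  L: [ 1  0  2  0  1  1  1]
  T: [-1  1 -1 -1  0 -2  0]
RREF → pivots at {v,t} ⇒ r = 2
Pivot set = {v,t}, free = {α,f,ℓ,g,D}
RREF:
  r0: [   1    0    2    0    1    1    1]
  r1: [   0    1    1   -1    1   -1    1]
Fix exponent of α at 1, f at 0, ℓ at 0, g at 0, D at 0; solve each RREF row for its pivot's exponent:
  r0: exp(v) + (2)·1 = 0 ⇒ exp(v) = -2
  r1: exp(t) + (1)·1 = 0 ⇒ exp(t) = -1
Π_1 = v^-2 · t^-1 · α

["-2", "-1", "1", "0", "0", "0", "0"]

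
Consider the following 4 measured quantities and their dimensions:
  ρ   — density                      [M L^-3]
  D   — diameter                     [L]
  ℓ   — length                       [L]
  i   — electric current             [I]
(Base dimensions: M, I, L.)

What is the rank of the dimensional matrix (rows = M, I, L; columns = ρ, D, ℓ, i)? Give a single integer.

Dimensional matrix (M×I×L by ρ×D×ℓ×i):
  M: [ 1  0  0  0]
  I: [ 0  0  0  1]
  L: [-3  1  1  0]
RREF → pivots at {ρ,D,i} ⇒ r = 3

3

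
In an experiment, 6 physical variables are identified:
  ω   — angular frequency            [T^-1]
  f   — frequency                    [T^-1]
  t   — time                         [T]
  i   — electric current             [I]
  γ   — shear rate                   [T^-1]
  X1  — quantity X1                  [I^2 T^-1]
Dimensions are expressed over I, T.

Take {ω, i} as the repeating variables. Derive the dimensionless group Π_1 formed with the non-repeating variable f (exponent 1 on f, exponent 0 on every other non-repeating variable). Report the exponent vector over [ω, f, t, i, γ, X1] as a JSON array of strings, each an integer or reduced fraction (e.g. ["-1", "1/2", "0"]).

["-1", "1", "0", "0", "0", "0"]

Write exponents as rows I,T / cols ω,f,t,i,γ,X1:
  I: [ 0  0  0  1  0  2]
  T: [-1 -1  1  0 -1 -1]
Row reduction gives pivot columns ω,i; rank = 2
Repeat: ω,i; free: f,t,γ,X1
RREF:
  r0: [   1    1   -1    0    1    1]
  r1: [   0    0    0    1    0    2]
Fix exponent of f at 1, t at 0, γ at 0, X1 at 0; solve each RREF row for its pivot's exponent:
  r0: exp(ω) + (1)·1 = 0 ⇒ exp(ω) = -1
  r1: exp(i) + (0)·1 = 0 ⇒ exp(i) = 0
Π_1 = ω^-1 · f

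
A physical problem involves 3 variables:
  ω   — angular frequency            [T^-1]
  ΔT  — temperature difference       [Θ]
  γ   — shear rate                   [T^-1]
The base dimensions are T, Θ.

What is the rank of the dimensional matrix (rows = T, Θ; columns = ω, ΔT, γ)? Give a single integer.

Exponent matrix [T,Θ] × [ω,ΔT,γ]:
  T: [-1  0 -1]
  Θ: [ 0  1  0]
RREF → pivots at {ω,ΔT} ⇒ r = 2

2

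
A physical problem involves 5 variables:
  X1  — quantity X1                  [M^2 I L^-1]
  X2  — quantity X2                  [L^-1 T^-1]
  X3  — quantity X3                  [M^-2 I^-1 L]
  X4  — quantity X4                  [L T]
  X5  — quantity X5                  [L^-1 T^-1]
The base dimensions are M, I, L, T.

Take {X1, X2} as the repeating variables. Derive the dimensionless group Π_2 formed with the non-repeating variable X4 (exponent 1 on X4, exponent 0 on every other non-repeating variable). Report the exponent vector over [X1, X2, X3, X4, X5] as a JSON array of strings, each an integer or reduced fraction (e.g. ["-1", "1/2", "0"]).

["0", "1", "0", "1", "0"]

Dimensional matrix (M×I×L×T by X1×X2×X3×X4×X5):
  M: [ 2  0 -2  0  0]
  I: [ 1  0 -1  0  0]
  L: [-1 -1  1  1 -1]
  T: [ 0 -1  0  1 -1]
RREF → pivots at {X1,X2} ⇒ r = 2
Repeat: X1,X2; free: X3,X4,X5
RREF:
  r0: [   1    0   -1    0    0]
  r1: [   0    1    0   -1    1]
  r2: [   0    0    0    0    0]
  r3: [   0    0    0    0    0]
Fix exponent of X4 at 1, X3 at 0, X5 at 0; solve each RREF row for its pivot's exponent:
  r0: exp(X1) + (0)·1 = 0 ⇒ exp(X1) = 0
  r1: exp(X2) + (-1)·1 = 0 ⇒ exp(X2) = 1
Π_2 = X2 · X4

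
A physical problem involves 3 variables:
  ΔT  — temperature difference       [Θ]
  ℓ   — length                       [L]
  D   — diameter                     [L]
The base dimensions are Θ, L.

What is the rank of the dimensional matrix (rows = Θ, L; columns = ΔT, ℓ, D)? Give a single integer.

2

Dimensional matrix (Θ×L by ΔT×ℓ×D):
  Θ: [ 1  0  0]
  L: [ 0  1  1]
RREF → pivots at {ΔT,ℓ} ⇒ r = 2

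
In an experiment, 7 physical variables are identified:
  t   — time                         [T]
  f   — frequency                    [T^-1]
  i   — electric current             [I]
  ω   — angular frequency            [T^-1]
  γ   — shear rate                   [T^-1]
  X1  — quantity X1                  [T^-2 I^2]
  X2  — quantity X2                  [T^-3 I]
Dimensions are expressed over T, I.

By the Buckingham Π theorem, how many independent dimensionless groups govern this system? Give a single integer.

Dimensional matrix (T×I by t×f×i×ω×γ×X1×X2):
  T: [ 1 -1  0 -1 -1 -2 -3]
  I: [ 0  0  1  0  0  2  1]
RREF → pivots at {t,i} ⇒ r = 2
7 vars − rank 2 = 5 Π groups

5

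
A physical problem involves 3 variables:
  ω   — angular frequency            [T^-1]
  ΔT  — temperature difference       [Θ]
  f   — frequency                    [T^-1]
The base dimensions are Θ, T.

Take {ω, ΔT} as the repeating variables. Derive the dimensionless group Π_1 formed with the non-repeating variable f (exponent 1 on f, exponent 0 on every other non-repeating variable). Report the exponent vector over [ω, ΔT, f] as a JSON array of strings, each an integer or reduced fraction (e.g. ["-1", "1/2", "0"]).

Exponent matrix [Θ,T] × [ω,ΔT,f]:
  Θ: [ 0  1  0]
  T: [-1  0 -1]
Row reduction gives pivot columns ω,ΔT; rank = 2
Repeat: ω,ΔT; free: f
RREF:
  r0: [   1    0    1]
  r1: [   0    1    0]
Fix exponent of f at 1; solve each RREF row for its pivot's exponent:
  r0: exp(ω) + (1)·1 = 0 ⇒ exp(ω) = -1
  r1: exp(ΔT) + (0)·1 = 0 ⇒ exp(ΔT) = 0
Π_1 = ω^-1 · f

["-1", "0", "1"]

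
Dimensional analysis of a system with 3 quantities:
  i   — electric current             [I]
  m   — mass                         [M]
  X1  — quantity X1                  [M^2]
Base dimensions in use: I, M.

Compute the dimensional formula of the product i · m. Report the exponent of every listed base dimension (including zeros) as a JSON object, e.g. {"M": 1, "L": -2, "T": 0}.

{"I": 1, "M": 1}

Dimensional matrix (I×M by i×m×X1):
  I: [ 1  0  0]
  M: [ 0  1  2]
  [I]: (1)·1+(1)·0 = 1
  [M]: (1)·0+(1)·1 = 1
⇒ I M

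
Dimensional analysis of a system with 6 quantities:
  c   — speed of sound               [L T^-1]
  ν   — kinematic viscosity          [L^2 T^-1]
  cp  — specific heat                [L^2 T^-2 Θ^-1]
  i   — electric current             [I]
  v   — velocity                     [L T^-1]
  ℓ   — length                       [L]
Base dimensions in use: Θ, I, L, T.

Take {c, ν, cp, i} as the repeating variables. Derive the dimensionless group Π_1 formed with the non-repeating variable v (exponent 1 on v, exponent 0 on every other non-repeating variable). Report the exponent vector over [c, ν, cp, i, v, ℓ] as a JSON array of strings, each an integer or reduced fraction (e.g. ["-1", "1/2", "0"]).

Exponent matrix [Θ,I,L,T] × [c,ν,cp,i,v,ℓ]:
  Θ: [ 0  0 -1  0  0  0]
  I: [ 0  0  0  1  0  0]
  L: [ 1  2  2  0  1  1]
  T: [-1 -1 -2  0 -1  0]
RREF → pivots at {c,ν,cp,i} ⇒ r = 4
Pivot set = {c,ν,cp,i}, free = {v,ℓ}
RREF:
  r0: [   1    0    0    0    1   -1]
  r1: [   0    1    0    0    0    1]
  r2: [   0    0    1    0    0    0]
  r3: [   0    0    0    1    0    0]
Fix exponent of v at 1, ℓ at 0; solve each RREF row for its pivot's exponent:
  r0: exp(c) + (1)·1 = 0 ⇒ exp(c) = -1
  r1: exp(ν) + (0)·1 = 0 ⇒ exp(ν) = 0
  r2: exp(cp) + (0)·1 = 0 ⇒ exp(cp) = 0
  r3: exp(i) + (0)·1 = 0 ⇒ exp(i) = 0
Π_1 = c^-1 · v

["-1", "0", "0", "0", "1", "0"]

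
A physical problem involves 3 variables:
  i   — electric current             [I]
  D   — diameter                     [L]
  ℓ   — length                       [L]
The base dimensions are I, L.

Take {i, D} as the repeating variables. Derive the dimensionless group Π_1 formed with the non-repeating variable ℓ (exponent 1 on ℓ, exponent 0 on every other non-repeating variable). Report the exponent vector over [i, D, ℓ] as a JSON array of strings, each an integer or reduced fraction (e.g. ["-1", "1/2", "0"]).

["0", "-1", "1"]

Exponent matrix [I,L] × [i,D,ℓ]:
  I: [ 1  0  0]
  L: [ 0  1  1]
RREF → pivots at {i,D} ⇒ r = 2
Repeat: i,D; free: ℓ
RREF:
  r0: [   1    0    0]
  r1: [   0    1    1]
Fix exponent of ℓ at 1; solve each RREF row for its pivot's exponent:
  r0: exp(i) + (0)·1 = 0 ⇒ exp(i) = 0
  r1: exp(D) + (1)·1 = 0 ⇒ exp(D) = -1
Π_1 = D^-1 · ℓ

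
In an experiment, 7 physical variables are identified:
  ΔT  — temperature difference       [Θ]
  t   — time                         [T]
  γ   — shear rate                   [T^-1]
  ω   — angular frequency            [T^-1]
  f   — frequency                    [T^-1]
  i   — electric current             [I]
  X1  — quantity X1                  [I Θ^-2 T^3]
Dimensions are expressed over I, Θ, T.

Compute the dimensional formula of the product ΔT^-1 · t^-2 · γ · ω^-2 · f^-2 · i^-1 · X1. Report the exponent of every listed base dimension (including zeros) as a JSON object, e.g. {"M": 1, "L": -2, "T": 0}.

{"I": 0, "Θ": -3, "T": 4}

Write exponents as rows I,Θ,T / cols ΔT,t,γ,ω,f,i,X1:
  I: [ 0  0  0  0  0  1  1]
  Θ: [ 1  0  0  0  0  0 -2]
  T: [ 0  1 -1 -1 -1  0  3]
  [I]: (-1)·0+(-2)·0+(1)·0+(-2)·0+(-2)·0+(-1)·1+(1)·1 = 0
  [Θ]: (-1)·1+(-2)·0+(1)·0+(-2)·0+(-2)·0+(-1)·0+(1)·-2 = -3
  [T]: (-1)·0+(-2)·1+(1)·-1+(-2)·-1+(-2)·-1+(-1)·0+(1)·3 = 4
⇒ Θ^-3 T^4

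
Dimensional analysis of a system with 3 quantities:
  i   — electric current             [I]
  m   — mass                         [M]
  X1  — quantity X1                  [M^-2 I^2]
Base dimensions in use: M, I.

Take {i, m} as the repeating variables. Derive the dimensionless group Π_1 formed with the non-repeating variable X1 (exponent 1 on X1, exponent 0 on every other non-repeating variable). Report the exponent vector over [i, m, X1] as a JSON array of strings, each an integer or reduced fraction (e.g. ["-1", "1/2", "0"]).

["-2", "2", "1"]

Exponent matrix [M,I] × [i,m,X1]:
  M: [ 0  1 -2]
  I: [ 1  0  2]
RREF → pivots at {i,m} ⇒ r = 2
Repeat: i,m; free: X1
RREF:
  r0: [   1    0    2]
  r1: [   0    1   -2]
Fix exponent of X1 at 1; solve each RREF row for its pivot's exponent:
  r0: exp(i) + (2)·1 = 0 ⇒ exp(i) = -2
  r1: exp(m) + (-2)·1 = 0 ⇒ exp(m) = 2
Π_1 = i^-2 · m^2 · X1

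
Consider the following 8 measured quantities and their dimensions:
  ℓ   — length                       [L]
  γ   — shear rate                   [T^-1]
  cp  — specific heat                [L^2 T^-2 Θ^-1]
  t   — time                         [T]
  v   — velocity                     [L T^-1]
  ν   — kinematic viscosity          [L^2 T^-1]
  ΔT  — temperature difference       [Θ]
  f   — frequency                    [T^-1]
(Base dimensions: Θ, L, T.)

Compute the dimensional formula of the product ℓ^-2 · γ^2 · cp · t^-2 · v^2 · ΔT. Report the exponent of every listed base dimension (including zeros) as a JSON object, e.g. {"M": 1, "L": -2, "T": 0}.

{"Θ": 0, "L": 2, "T": -8}

Write exponents as rows Θ,L,T / cols ℓ,γ,cp,t,v,ν,ΔT,f:
  Θ: [ 0  0 -1  0  0  0  1  0]
  L: [ 1  0  2  0  1  2  0  0]
  T: [ 0 -1 -2  1 -1 -1  0 -1]
  [Θ]: (-2)·0+(2)·0+(1)·-1+(-2)·0+(2)·0+(1)·1 = 0
  [L]: (-2)·1+(2)·0+(1)·2+(-2)·0+(2)·1+(1)·0 = 2
  [T]: (-2)·0+(2)·-1+(1)·-2+(-2)·1+(2)·-1+(1)·0 = -8
⇒ L^2 T^-8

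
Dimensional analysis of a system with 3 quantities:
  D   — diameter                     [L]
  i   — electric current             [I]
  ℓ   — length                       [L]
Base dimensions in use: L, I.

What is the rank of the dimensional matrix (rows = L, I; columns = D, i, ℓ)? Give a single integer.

Exponent matrix [L,I] × [D,i,ℓ]:
  L: [ 1  0  1]
  I: [ 0  1  0]
Echelon form has 2 nonzero rows (pivots: D,i)

2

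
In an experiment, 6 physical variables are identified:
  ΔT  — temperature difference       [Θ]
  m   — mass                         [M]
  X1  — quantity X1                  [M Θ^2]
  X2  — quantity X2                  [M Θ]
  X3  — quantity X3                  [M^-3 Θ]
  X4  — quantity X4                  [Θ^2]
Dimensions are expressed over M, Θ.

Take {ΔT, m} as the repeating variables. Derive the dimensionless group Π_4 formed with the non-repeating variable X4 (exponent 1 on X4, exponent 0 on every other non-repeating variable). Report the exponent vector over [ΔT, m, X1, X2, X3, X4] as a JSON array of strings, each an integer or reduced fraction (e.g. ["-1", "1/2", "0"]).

Dimensional matrix (M×Θ by ΔT×m×X1×X2×X3×X4):
  M: [ 0  1  1  1 -3  0]
  Θ: [ 1  0  2  1  1  2]
Echelon form has 2 nonzero rows (pivots: ΔT,m)
Pivot set = {ΔT,m}, free = {X1,X2,X3,X4}
RREF:
  r0: [   1    0    2    1    1    2]
  r1: [   0    1    1    1   -3    0]
Fix exponent of X4 at 1, X1 at 0, X2 at 0, X3 at 0; solve each RREF row for its pivot's exponent:
  r0: exp(ΔT) + (2)·1 = 0 ⇒ exp(ΔT) = -2
  r1: exp(m) + (0)·1 = 0 ⇒ exp(m) = 0
Π_4 = ΔT^-2 · X4

["-2", "0", "0", "0", "0", "1"]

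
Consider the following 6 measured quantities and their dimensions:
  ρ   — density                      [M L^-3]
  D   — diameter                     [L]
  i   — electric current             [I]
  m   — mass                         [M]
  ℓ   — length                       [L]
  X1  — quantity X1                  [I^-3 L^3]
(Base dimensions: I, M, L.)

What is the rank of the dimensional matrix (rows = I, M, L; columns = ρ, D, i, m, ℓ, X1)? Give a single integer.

Write exponents as rows I,M,L / cols ρ,D,i,m,ℓ,X1:
  I: [ 0  0  1  0  0 -3]
  M: [ 1  0  0  1  0  0]
  L: [-3  1  0  0  1  3]
Row reduction gives pivot columns ρ,D,i; rank = 3

3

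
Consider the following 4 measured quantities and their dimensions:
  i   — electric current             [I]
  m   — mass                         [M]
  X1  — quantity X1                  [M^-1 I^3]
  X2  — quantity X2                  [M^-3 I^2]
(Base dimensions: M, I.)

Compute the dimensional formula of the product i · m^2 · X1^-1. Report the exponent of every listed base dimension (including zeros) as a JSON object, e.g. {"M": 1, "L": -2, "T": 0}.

{"M": 3, "I": -2}

Dimensional matrix (M×I by i×m×X1×X2):
  M: [ 0  1 -1 -3]
  I: [ 1  0  3  2]
  [M]: (1)·0+(2)·1+(-1)·-1 = 3
  [I]: (1)·1+(2)·0+(-1)·3 = -2
⇒ M^3 I^-2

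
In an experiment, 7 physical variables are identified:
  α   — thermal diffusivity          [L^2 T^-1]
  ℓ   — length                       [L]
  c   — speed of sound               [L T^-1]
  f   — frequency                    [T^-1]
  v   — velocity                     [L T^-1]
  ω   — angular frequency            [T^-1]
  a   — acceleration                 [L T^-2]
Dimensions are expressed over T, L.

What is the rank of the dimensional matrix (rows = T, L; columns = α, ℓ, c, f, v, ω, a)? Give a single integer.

Write exponents as rows T,L / cols α,ℓ,c,f,v,ω,a:
  T: [-1  0 -1 -1 -1 -1 -2]
  L: [ 2  1  1  0  1  0  1]
Echelon form has 2 nonzero rows (pivots: α,ℓ)

2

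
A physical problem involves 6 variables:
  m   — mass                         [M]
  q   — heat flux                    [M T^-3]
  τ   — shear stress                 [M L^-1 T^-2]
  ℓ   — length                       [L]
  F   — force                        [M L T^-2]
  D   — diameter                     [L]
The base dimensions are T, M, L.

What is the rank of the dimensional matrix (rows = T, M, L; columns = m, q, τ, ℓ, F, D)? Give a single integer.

Dimensional matrix (T×M×L by m×q×τ×ℓ×F×D):
  T: [ 0 -3 -2  0 -2  0]
  M: [ 1  1  1  0  1  0]
  L: [ 0  0 -1  1  1  1]
Echelon form has 3 nonzero rows (pivots: m,q,τ)

3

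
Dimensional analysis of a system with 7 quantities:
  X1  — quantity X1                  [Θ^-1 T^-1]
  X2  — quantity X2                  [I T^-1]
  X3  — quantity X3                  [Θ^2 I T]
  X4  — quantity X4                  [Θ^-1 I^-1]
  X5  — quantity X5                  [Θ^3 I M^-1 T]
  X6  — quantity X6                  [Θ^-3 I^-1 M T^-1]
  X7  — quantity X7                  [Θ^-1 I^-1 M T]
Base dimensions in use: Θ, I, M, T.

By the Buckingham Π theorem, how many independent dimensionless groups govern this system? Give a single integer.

Dimensional matrix (Θ×I×M×T by X1×X2×X3×X4×X5×X6×X7):
  Θ: [-1  0  2 -1  3 -3 -1]
  I: [ 0  1  1 -1  1 -1 -1]
  M: [ 0  0  0  0 -1  1  1]
  T: [-1 -1  1  0  1 -1  1]
Echelon form has 3 nonzero rows (pivots: X1,X2,X5)
7 vars − rank 3 = 4 Π groups

4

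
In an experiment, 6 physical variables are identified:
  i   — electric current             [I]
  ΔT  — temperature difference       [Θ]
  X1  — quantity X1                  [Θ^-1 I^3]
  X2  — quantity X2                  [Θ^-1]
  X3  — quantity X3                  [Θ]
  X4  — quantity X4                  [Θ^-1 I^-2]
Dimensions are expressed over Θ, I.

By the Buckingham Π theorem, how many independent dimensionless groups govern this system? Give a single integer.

Dimensional matrix (Θ×I by i×ΔT×X1×X2×X3×X4):
  Θ: [ 0  1 -1 -1  1 -1]
  I: [ 1  0  3  0  0 -2]
RREF → pivots at {i,ΔT} ⇒ r = 2
Π count = n − r = 6 − 2 = 4

4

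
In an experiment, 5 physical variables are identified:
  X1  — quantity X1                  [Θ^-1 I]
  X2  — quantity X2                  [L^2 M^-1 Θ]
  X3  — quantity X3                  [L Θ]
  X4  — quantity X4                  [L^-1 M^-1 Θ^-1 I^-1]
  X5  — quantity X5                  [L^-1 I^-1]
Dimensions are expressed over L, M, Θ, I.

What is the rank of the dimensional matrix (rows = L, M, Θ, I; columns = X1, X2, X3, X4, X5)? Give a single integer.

3

Exponent matrix [L,M,Θ,I] × [X1,X2,X3,X4,X5]:
  L: [ 0  2  1 -1 -1]
  M: [ 0 -1  0 -1  0]
  Θ: [-1  1  1 -1  0]
  I: [ 1  0  0 -1 -1]
RREF → pivots at {X1,X2,X3} ⇒ r = 3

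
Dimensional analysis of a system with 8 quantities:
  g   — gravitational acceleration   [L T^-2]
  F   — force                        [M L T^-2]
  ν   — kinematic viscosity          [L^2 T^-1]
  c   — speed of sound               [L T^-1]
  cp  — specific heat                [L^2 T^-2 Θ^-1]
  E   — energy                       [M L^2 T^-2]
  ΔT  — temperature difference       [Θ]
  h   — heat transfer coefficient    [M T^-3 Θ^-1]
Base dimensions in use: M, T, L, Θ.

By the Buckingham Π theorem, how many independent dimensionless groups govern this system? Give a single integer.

4

Dimensional matrix (M×T×L×Θ by g×F×ν×c×cp×E×ΔT×h):
  M: [ 0  1  0  0  0  1  0  1]
  T: [-2 -2 -1 -1 -2 -2  0 -3]
  L: [ 1  1  2  1  2  2  0  0]
  Θ: [ 0  0  0  0 -1  0  1 -1]
RREF → pivots at {g,F,ν,cp} ⇒ r = 4
8 vars − rank 4 = 4 Π groups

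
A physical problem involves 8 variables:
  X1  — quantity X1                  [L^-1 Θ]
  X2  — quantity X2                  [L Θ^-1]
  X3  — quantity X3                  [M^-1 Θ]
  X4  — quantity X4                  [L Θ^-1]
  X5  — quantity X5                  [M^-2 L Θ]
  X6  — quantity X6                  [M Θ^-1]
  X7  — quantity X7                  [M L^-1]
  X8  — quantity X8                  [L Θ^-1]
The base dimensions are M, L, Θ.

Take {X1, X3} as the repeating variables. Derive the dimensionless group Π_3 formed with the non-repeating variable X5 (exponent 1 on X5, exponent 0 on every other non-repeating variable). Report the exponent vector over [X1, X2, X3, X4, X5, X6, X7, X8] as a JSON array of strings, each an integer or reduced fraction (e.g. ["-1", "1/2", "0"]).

["1", "0", "-2", "0", "1", "0", "0", "0"]

Dimensional matrix (M×L×Θ by X1×X2×X3×X4×X5×X6×X7×X8):
  M: [ 0  0 -1  0 -2  1  1  0]
  L: [-1  1  0  1  1  0 -1  1]
  Θ: [ 1 -1  1 -1  1 -1  0 -1]
Row reduction gives pivot columns X1,X3; rank = 2
Pivot set = {X1,X3}, free = {X2,X4,X5,X6,X7,X8}
RREF:
  r0: [   1   -1    0   -1   -1    0    1   -1]
  r1: [   0    0    1    0    2   -1   -1    0]
  r2: [   0    0    0    0    0    0    0    0]
Fix exponent of X5 at 1, X2 at 0, X4 at 0, X6 at 0, X7 at 0, X8 at 0; solve each RREF row for its pivot's exponent:
  r0: exp(X1) + (-1)·1 = 0 ⇒ exp(X1) = 1
  r1: exp(X3) + (2)·1 = 0 ⇒ exp(X3) = -2
Π_3 = X1 · X3^-2 · X5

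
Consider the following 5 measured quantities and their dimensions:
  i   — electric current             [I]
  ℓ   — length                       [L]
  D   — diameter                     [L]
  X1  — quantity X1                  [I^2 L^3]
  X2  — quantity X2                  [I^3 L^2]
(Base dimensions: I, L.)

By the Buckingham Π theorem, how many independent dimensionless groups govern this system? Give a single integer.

Write exponents as rows I,L / cols i,ℓ,D,X1,X2:
  I: [ 1  0  0  2  3]
  L: [ 0  1  1  3  2]
Echelon form has 2 nonzero rows (pivots: i,ℓ)
5 vars − rank 2 = 3 Π groups

3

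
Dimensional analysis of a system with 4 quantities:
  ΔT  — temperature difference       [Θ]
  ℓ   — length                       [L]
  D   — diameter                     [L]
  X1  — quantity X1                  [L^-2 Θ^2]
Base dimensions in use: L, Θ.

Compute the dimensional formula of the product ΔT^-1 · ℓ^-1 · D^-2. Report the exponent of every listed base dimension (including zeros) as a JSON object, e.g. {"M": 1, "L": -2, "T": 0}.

{"L": -3, "Θ": -1}

Exponent matrix [L,Θ] × [ΔT,ℓ,D,X1]:
  L: [ 0  1  1 -2]
  Θ: [ 1  0  0  2]
  [L]: (-1)·0+(-1)·1+(-2)·1 = -3
  [Θ]: (-1)·1+(-1)·0+(-2)·0 = -1
⇒ L^-3 Θ^-1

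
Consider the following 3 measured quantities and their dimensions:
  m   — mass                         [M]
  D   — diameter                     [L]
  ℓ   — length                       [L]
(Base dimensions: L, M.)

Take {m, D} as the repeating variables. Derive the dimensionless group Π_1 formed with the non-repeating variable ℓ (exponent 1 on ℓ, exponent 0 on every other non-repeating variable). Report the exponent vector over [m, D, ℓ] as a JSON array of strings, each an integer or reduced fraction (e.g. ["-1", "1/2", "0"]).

Exponent matrix [L,M] × [m,D,ℓ]:
  L: [ 0  1  1]
  M: [ 1  0  0]
Echelon form has 2 nonzero rows (pivots: m,D)
Repeat: m,D; free: ℓ
RREF:
  r0: [   1    0    0]
  r1: [   0    1    1]
Fix exponent of ℓ at 1; solve each RREF row for its pivot's exponent:
  r0: exp(m) + (0)·1 = 0 ⇒ exp(m) = 0
  r1: exp(D) + (1)·1 = 0 ⇒ exp(D) = -1
Π_1 = D^-1 · ℓ

["0", "-1", "1"]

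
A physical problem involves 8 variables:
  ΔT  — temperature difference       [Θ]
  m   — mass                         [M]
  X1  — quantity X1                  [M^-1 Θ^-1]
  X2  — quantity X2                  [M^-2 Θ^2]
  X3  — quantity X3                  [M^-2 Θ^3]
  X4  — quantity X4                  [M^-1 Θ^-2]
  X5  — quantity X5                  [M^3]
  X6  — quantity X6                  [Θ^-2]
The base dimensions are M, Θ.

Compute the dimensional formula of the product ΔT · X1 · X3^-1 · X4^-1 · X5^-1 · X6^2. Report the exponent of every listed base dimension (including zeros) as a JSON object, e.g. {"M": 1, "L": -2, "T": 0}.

Write exponents as rows M,Θ / cols ΔT,m,X1,X2,X3,X4,X5,X6:
  M: [ 0  1 -1 -2 -2 -1  3  0]
  Θ: [ 1  0 -1  2  3 -2  0 -2]
  [M]: (1)·0+(1)·-1+(-1)·-2+(-1)·-1+(-1)·3+(2)·0 = -1
  [Θ]: (1)·1+(1)·-1+(-1)·3+(-1)·-2+(-1)·0+(2)·-2 = -5
⇒ M^-1 Θ^-5

{"M": -1, "Θ": -5}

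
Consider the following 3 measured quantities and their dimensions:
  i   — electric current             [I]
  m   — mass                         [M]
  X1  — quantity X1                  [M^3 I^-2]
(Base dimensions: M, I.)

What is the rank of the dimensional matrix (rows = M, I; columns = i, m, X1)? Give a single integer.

2

Exponent matrix [M,I] × [i,m,X1]:
  M: [ 0  1  3]
  I: [ 1  0 -2]
Echelon form has 2 nonzero rows (pivots: i,m)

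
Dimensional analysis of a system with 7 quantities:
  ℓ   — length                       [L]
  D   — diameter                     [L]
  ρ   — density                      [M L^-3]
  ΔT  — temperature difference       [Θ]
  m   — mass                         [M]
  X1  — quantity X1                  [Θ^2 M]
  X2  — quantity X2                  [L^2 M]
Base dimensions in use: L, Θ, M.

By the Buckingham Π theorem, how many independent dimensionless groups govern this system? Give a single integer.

Exponent matrix [L,Θ,M] × [ℓ,D,ρ,ΔT,m,X1,X2]:
  L: [ 1  1 -3  0  0  0  2]
  Θ: [ 0  0  0  1  0  2  0]
  M: [ 0  0  1  0  1  1  1]
Echelon form has 3 nonzero rows (pivots: ℓ,ρ,ΔT)
n=7, r=3 ⇒ 4 dimensionless groups

4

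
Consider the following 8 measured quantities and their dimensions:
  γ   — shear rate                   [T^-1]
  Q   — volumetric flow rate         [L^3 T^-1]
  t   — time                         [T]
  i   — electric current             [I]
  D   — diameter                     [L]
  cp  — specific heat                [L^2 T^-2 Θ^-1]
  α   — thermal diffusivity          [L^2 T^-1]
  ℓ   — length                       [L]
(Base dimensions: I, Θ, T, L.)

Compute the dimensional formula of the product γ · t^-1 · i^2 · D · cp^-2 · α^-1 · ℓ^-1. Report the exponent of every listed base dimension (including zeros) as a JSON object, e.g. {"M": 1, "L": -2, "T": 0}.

{"I": 2, "Θ": 2, "T": 3, "L": -6}

Dimensional matrix (I×Θ×T×L by γ×Q×t×i×D×cp×α×ℓ):
  I: [ 0  0  0  1  0  0  0  0]
  Θ: [ 0  0  0  0  0 -1  0  0]
  T: [-1 -1  1  0  0 -2 -1  0]
  L: [ 0  3  0  0  1  2  2  1]
  [I]: (1)·0+(-1)·0+(2)·1+(1)·0+(-2)·0+(-1)·0+(-1)·0 = 2
  [Θ]: (1)·0+(-1)·0+(2)·0+(1)·0+(-2)·-1+(-1)·0+(-1)·0 = 2
  [T]: (1)·-1+(-1)·1+(2)·0+(1)·0+(-2)·-2+(-1)·-1+(-1)·0 = 3
  [L]: (1)·0+(-1)·0+(2)·0+(1)·1+(-2)·2+(-1)·2+(-1)·1 = -6
⇒ I^2 Θ^2 T^3 L^-6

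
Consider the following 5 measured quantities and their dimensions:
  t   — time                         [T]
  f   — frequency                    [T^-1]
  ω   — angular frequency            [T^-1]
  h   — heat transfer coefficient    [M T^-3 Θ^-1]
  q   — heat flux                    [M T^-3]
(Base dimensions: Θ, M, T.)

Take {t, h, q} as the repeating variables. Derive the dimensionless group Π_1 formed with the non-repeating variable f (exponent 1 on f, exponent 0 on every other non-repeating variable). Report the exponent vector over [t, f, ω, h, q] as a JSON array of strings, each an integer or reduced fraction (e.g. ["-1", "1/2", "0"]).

Dimensional matrix (Θ×M×T by t×f×ω×h×q):
  Θ: [ 0  0  0 -1  0]
  M: [ 0  0  0  1  1]
  T: [ 1 -1 -1 -3 -3]
Echelon form has 3 nonzero rows (pivots: t,h,q)
Pivot set = {t,h,q}, free = {f,ω}
RREF:
  r0: [   1   -1   -1    0    0]
  r1: [   0    0    0    1    0]
  r2: [   0    0    0    0    1]
Fix exponent of f at 1, ω at 0; solve each RREF row for its pivot's exponent:
  r0: exp(t) + (-1)·1 = 0 ⇒ exp(t) = 1
  r1: exp(h) + (0)·1 = 0 ⇒ exp(h) = 0
  r2: exp(q) + (0)·1 = 0 ⇒ exp(q) = 0
Π_1 = t · f

["1", "1", "0", "0", "0"]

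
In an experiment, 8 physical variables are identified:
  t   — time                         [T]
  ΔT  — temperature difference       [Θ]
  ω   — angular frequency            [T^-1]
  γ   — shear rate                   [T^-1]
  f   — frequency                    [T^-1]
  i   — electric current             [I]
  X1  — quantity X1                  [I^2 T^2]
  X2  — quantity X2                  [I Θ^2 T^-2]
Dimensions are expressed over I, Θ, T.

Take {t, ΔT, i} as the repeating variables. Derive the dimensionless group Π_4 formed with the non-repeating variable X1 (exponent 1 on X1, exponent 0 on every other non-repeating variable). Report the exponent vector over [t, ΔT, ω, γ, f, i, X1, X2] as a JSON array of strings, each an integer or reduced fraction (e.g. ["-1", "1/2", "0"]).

["-2", "0", "0", "0", "0", "-2", "1", "0"]

Exponent matrix [I,Θ,T] × [t,ΔT,ω,γ,f,i,X1,X2]:
  I: [ 0  0  0  0  0  1  2  1]
  Θ: [ 0  1  0  0  0  0  0  2]
  T: [ 1  0 -1 -1 -1  0  2 -2]
Echelon form has 3 nonzero rows (pivots: t,ΔT,i)
Repeat: t,ΔT,i; free: ω,γ,f,X1,X2
RREF:
  r0: [   1    0   -1   -1   -1    0    2   -2]
  r1: [   0    1    0    0    0    0    0    2]
  r2: [   0    0    0    0    0    1    2    1]
Fix exponent of X1 at 1, ω at 0, γ at 0, f at 0, X2 at 0; solve each RREF row for its pivot's exponent:
  r0: exp(t) + (2)·1 = 0 ⇒ exp(t) = -2
  r1: exp(ΔT) + (0)·1 = 0 ⇒ exp(ΔT) = 0
  r2: exp(i) + (2)·1 = 0 ⇒ exp(i) = -2
Π_4 = t^-2 · i^-2 · X1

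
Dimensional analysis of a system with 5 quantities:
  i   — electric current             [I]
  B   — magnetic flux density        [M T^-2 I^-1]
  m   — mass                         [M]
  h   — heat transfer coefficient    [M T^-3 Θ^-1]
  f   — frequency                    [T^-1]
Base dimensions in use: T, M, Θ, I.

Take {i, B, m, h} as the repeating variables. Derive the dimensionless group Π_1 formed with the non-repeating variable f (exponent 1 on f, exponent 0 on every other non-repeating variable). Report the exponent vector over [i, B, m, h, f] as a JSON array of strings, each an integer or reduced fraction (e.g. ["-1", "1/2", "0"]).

Dimensional matrix (T×M×Θ×I by i×B×m×h×f):
  T: [ 0 -2  0 -3 -1]
  M: [ 0  1  1  1  0]
  Θ: [ 0  0  0 -1  0]
  I: [ 1 -1  0  0  0]
RREF → pivots at {i,B,m,h} ⇒ r = 4
Pivot set = {i,B,m,h}, free = {f}
RREF:
  r0: [   1    0    0    0  1/2]
  r1: [   0    1    0    0  1/2]
  r2: [   0    0    1    0 -1/2]
  r3: [   0    0    0    1    0]
Fix exponent of f at 1; solve each RREF row for its pivot's exponent:
  r0: exp(i) + (1/2)·1 = 0 ⇒ exp(i) = -1/2
  r1: exp(B) + (1/2)·1 = 0 ⇒ exp(B) = -1/2
  r2: exp(m) + (-1/2)·1 = 0 ⇒ exp(m) = 1/2
  r3: exp(h) + (0)·1 = 0 ⇒ exp(h) = 0
Π_1 = i^(-1/2) · B^(-1/2) · m^(1/2) · f

["-1/2", "-1/2", "1/2", "0", "1"]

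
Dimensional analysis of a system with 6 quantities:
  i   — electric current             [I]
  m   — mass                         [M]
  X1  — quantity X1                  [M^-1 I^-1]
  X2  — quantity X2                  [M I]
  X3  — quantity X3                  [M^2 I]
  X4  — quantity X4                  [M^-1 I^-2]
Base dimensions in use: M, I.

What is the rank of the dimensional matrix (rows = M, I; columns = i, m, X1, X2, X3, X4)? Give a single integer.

Exponent matrix [M,I] × [i,m,X1,X2,X3,X4]:
  M: [ 0  1 -1  1  2 -1]
  I: [ 1  0 -1  1  1 -2]
Echelon form has 2 nonzero rows (pivots: i,m)

2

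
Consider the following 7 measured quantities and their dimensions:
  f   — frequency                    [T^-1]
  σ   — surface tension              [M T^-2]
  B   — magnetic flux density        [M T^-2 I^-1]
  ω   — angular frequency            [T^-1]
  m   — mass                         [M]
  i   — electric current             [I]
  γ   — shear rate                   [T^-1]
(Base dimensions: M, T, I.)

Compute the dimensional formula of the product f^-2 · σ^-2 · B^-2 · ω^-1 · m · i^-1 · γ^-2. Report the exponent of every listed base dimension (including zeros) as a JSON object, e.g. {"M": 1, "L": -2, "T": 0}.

{"M": -3, "T": 13, "I": 1}

Exponent matrix [M,T,I] × [f,σ,B,ω,m,i,γ]:
  M: [ 0  1  1  0  1  0  0]
  T: [-1 -2 -2 -1  0  0 -1]
  I: [ 0  0 -1  0  0  1  0]
  [M]: (-2)·0+(-2)·1+(-2)·1+(-1)·0+(1)·1+(-1)·0+(-2)·0 = -3
  [T]: (-2)·-1+(-2)·-2+(-2)·-2+(-1)·-1+(1)·0+(-1)·0+(-2)·-1 = 13
  [I]: (-2)·0+(-2)·0+(-2)·-1+(-1)·0+(1)·0+(-1)·1+(-2)·0 = 1
⇒ M^-3 T^13 I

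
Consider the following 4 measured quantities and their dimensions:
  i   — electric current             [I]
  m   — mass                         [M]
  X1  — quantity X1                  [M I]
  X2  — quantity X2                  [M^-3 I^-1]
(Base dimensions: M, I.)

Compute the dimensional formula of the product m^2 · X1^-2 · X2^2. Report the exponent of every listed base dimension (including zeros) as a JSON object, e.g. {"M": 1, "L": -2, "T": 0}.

Write exponents as rows M,I / cols i,m,X1,X2:
  M: [ 0  1  1 -3]
  I: [ 1  0  1 -1]
  [M]: (2)·1+(-2)·1+(2)·-3 = -6
  [I]: (2)·0+(-2)·1+(2)·-1 = -4
⇒ M^-6 I^-4

{"M": -6, "I": -4}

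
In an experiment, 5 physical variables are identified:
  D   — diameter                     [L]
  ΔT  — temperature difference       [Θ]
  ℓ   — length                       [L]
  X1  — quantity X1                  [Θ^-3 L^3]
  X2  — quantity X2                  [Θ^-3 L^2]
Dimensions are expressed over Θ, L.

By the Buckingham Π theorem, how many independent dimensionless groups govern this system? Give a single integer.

Exponent matrix [Θ,L] × [D,ΔT,ℓ,X1,X2]:
  Θ: [ 0  1  0 -3 -3]
  L: [ 1  0  1  3  2]
Row reduction gives pivot columns D,ΔT; rank = 2
5 vars − rank 2 = 3 Π groups

3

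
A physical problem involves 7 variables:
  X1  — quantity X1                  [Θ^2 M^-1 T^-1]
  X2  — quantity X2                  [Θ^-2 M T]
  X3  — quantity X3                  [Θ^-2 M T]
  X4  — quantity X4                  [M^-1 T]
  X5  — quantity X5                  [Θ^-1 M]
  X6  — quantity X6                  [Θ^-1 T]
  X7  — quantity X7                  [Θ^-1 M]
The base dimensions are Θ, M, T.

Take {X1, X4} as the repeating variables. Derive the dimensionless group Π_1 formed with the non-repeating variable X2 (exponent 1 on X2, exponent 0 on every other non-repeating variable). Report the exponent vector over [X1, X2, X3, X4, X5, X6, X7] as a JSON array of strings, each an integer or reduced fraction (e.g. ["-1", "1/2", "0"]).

["1", "1", "0", "0", "0", "0", "0"]

Exponent matrix [Θ,M,T] × [X1,X2,X3,X4,X5,X6,X7]:
  Θ: [ 2 -2 -2  0 -1 -1 -1]
  M: [-1  1  1 -1  1  0  1]
  T: [-1  1  1  1  0  1  0]
RREF → pivots at {X1,X4} ⇒ r = 2
Pivot set = {X1,X4}, free = {X2,X3,X5,X6,X7}
RREF:
  r0: [   1   -1   -1    0 -1/2 -1/2 -1/2]
  r1: [   0    0    0    1 -1/2  1/2 -1/2]
  r2: [   0    0    0    0    0    0    0]
Fix exponent of X2 at 1, X3 at 0, X5 at 0, X6 at 0, X7 at 0; solve each RREF row for its pivot's exponent:
  r0: exp(X1) + (-1)·1 = 0 ⇒ exp(X1) = 1
  r1: exp(X4) + (0)·1 = 0 ⇒ exp(X4) = 0
Π_1 = X1 · X2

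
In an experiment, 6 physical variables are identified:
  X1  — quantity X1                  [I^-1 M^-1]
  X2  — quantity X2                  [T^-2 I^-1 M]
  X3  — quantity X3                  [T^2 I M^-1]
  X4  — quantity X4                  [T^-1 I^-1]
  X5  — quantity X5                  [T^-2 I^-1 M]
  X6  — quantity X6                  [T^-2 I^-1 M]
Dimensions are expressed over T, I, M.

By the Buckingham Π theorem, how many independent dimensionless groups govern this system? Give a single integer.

4

Write exponents as rows T,I,M / cols X1,X2,X3,X4,X5,X6:
  T: [ 0 -2  2 -1 -2 -2]
  I: [-1 -1  1 -1 -1 -1]
  M: [-1  1 -1  0  1  1]
Echelon form has 2 nonzero rows (pivots: X1,X2)
Π count = n − r = 6 − 2 = 4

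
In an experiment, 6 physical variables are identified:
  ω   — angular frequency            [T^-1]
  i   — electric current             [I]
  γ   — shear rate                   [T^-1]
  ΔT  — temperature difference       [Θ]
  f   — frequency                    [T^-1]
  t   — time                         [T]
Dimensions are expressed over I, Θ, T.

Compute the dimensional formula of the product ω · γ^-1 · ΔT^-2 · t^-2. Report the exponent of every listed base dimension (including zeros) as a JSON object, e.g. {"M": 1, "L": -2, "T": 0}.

{"I": 0, "Θ": -2, "T": -2}

Dimensional matrix (I×Θ×T by ω×i×γ×ΔT×f×t):
  I: [ 0  1  0  0  0  0]
  Θ: [ 0  0  0  1  0  0]
  T: [-1  0 -1  0 -1  1]
  [I]: (1)·0+(-1)·0+(-2)·0+(-2)·0 = 0
  [Θ]: (1)·0+(-1)·0+(-2)·1+(-2)·0 = -2
  [T]: (1)·-1+(-1)·-1+(-2)·0+(-2)·1 = -2
⇒ Θ^-2 T^-2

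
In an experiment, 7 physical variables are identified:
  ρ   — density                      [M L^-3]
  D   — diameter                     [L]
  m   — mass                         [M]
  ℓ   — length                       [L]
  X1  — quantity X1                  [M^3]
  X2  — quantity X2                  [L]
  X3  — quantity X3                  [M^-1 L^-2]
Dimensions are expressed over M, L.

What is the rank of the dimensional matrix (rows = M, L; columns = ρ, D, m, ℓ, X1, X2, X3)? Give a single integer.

2

Exponent matrix [M,L] × [ρ,D,m,ℓ,X1,X2,X3]:
  M: [ 1  0  1  0  3  0 -1]
  L: [-3  1  0  1  0  1 -2]
Echelon form has 2 nonzero rows (pivots: ρ,D)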